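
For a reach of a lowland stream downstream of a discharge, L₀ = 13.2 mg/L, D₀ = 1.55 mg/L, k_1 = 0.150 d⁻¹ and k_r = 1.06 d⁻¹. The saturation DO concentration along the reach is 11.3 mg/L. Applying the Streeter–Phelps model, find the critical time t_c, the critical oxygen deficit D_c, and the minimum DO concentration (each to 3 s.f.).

t_c ≈ 0.779 d; D_c ≈ 1.66 mg/L; min DO ≈ 9.64 mg/L

At the critical point dD/dt = 0, so k_1 L₀ e^(−k_1 t) = k_r D. Substituting D(t) from the Streeter–Phelps equation and solving for t gives
t_c = ln[(k_r/k_1)(1 − D₀(k_r−k_1)/(k_1 L₀))] / (k_r−k_1).
Here k_r−k_1 = 0.9100 d⁻¹ and 1 − D₀(k_r−k_1)/(k_1 L₀) = 1 − 1.55×0.9100/(0.150×13.2) = 0.2876, so
t_c = ln(7.067 × 0.2876) / 0.9100 = 0.7093 / 0.9100 = 0.7794 d.
D_c = (k_1/k_r) L₀ e^(−k_1 t_c) = (0.150/1.06) × 13.2 × e^(−0.150×0.7794) = 0.1415 × 13.2 × 0.8897 = 1.662 mg/L.
Minimum DO = C_s − D_c = 11.3 − 1.662 = 9.638 mg/L.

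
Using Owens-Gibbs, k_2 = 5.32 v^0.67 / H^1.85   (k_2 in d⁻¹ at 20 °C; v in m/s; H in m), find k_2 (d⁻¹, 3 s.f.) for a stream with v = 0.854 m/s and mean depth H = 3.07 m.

k_2 ≈ 0.601 d⁻¹

k_2 = 5.32 × 0.854^0.67 / 3.07^1.85 = 5.32 × 0.8997 / 7.965 = 0.6009 d⁻¹.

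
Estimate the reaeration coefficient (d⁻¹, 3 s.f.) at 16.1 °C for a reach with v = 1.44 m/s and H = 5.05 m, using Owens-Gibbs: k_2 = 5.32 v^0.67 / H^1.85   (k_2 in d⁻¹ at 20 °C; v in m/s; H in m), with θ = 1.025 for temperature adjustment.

k_2 ≈ 0.308 d⁻¹

k_2(20) = 5.32 × 1.44^0.67 / 5.05^1.85 = 5.32 × 1.277 / 20.00 = 0.3396 d⁻¹.
k_2(16.1) = 0.3396 × 1.025^(16.1−20) = 0.3396 × 0.9082 = 0.3084 d⁻¹.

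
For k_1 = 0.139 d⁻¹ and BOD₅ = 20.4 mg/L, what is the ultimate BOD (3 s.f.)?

L₀ ≈ 40.7 mg/L

BOD₅ = L₀(1 − e^(−5k_1)) ⇒ L₀ = BOD₅ / (1 − e^(−5×0.139))
= 20.4 / (1 − 0.4991) = 20.4 / 0.5009 = 40.72 mg/L.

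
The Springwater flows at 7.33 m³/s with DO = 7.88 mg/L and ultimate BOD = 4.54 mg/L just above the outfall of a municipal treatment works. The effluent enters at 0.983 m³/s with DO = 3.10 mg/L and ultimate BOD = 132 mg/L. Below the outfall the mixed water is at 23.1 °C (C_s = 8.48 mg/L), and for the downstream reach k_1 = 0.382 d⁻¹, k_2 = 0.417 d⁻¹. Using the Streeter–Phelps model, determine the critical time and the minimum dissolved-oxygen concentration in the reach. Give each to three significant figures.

Mixed DO = (7.33×7.88 + 0.983×3.10)/(7.33+0.983) = 60.81/8.313 = 7.315 mg/L.
Mixed L₀ = (7.33×4.54 + 0.983×132)/(8.313) = 163.0/8.313 = 19.61 mg/L.
Initial deficit D₀ = C_s − DO₀ = 8.48 − 7.315 = 1.165 mg/L.
t_c = (1/0.03500) ln[(0.417/0.382)(1 − 1.165×0.03500/(0.382×19.61))] = 28.57 × ln(1.086) = 2.349 d.
D_c = (0.382/0.417) × 19.61 × e^(−0.382×2.349) = 0.9161 × 19.61 × 0.4077 = 7.325 mg/L.
Minimum DO = 8.48 − 7.325 = 1.155 mg/L.

t_c ≈ 2.35 d; minimum DO ≈ 1.16 mg/L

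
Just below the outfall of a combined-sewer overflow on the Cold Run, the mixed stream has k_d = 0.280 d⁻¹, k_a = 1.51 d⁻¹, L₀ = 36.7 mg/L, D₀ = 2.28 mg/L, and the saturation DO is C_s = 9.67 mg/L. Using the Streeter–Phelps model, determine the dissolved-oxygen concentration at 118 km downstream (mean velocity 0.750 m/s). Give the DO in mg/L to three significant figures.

Travel time t = x/v = 118 km / (0.750 m/s) = 118000 m / 0.750 m/s = 157300 s = 1.821 d.
k_d L₀/(k_a−k_d) = 0.280×36.7/(1.51−0.280) = 10.28/1.230 = 8.354 mg/L.
e^(−k_d t) = e^(−0.280×1.821) = 0.6006; e^(−k_a t) = e^(−1.51×1.821) = 0.06395.
D = 8.354 × (0.6006 − 0.06395) + 2.28 × 0.06395 = 4.483 + 0.1458 = 4.629 mg/L.
DO = C_s − D = 9.67 − 4.629 = 5.041 mg/L.

DO ≈ 5.04 mg/L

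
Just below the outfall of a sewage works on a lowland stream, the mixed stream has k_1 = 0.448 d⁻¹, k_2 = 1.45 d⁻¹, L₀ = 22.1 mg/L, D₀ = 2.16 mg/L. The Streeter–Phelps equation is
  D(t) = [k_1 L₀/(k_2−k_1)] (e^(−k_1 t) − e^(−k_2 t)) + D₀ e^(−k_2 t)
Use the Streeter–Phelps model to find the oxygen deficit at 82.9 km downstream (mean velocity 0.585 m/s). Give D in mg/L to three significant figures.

D ≈ 4.02 mg/L

Travel time t = x/v = 82.9 km / (0.585 m/s) = 82900 m / 0.585 m/s = 141700 s = 1.640 d.
k_1 L₀/(k_2−k_1) = 0.448×22.1/(1.45−0.448) = 9.901/1.002 = 9.881 mg/L.
e^(−k_1 t) = e^(−0.448×1.640) = 0.4796; e^(−k_2 t) = e^(−1.45×1.640) = 0.09272.
D = 9.881 × (0.4796 − 0.09272) + 2.16 × 0.09272 = 3.823 + 0.2003 = 4.023 mg/L.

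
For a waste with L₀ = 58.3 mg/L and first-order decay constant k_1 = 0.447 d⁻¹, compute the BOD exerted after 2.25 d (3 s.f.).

y_t = L₀(1 − e^(−k_1 t)) = 58.3 × (1 − e^(−0.447×2.25))
= 58.3 × (1 − 0.3658) = 58.3 × 0.6342 = 36.98 mg/L.

y ≈ 37.0 mg/L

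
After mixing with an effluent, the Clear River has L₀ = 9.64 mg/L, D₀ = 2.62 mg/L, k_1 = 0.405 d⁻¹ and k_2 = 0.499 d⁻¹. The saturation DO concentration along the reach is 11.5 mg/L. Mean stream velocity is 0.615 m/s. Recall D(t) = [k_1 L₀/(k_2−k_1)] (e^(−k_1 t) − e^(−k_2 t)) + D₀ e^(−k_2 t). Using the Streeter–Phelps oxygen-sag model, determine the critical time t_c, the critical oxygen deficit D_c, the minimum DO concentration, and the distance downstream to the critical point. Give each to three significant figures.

t_c = [1/(k_2−k_1)] ln[(k_2/k_1)(1 − D₀(k_2−k_1)/(k_1 L₀))]
= [1/(0.499−0.405)] ln[(0.499/0.405)(1 − 2.62×0.09400/(0.405×9.64))]
= (1/0.09400) ln[1.232 × 0.9369] = 10.64 × ln(1.154) = 10.64 × 0.1436 = 1.527 d.
L(t_c) = L₀ e^(−k_1 t_c) = 9.64 × 0.5387 = 5.193 mg/L, and at the critical point k_2 D_c = k_1 L, so D_c = (0.405/0.499) × 5.193 = 4.215 mg/L.
Minimum DO = C_s − D_c = 11.5 − 4.215 = 7.285 mg/L.
x_c = v t_c = 0.615 m/s × 1.527 d × 86400 s/d = 81150 m ≈ 81.2 km.

t_c ≈ 1.53 d; D_c ≈ 4.22 mg/L; min DO ≈ 7.28 mg/L; x_c ≈ 81.2 km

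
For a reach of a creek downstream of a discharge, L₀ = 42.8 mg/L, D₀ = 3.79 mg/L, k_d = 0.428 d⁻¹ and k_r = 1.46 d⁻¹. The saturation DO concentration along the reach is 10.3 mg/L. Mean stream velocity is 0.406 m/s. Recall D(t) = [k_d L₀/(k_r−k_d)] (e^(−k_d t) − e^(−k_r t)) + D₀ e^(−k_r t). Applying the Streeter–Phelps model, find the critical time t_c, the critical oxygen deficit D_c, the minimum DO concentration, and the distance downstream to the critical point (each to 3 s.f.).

t_c ≈ 0.956 d; D_c ≈ 8.33 mg/L; min DO ≈ 1.97 mg/L; x_c ≈ 33.5 km

t_c = [1/(k_r−k_d)] ln[(k_r/k_d)(1 − D₀(k_r−k_d)/(k_d L₀))]
= [1/(1.46−0.428)] ln[(1.46/0.428)(1 − 3.79×1.032/(0.428×42.8))]
= (1/1.032) ln[3.411 × 0.7865] = 0.9690 × ln(2.683) = 0.9690 × 0.9869 = 0.9563 d.
D_c = (k_d/k_r) L₀ e^(−k_d t_c) = (0.428/1.46) × 42.8 × e^(−0.428×0.9563) = 0.2932 × 42.8 × 0.6641 = 8.333 mg/L.
Minimum DO = C_s − D_c = 10.3 − 8.333 = 1.967 mg/L.
x_c = v t_c = 0.406 m/s × 0.9563 d × 86400 s/d = 33540 m ≈ 33.5 km.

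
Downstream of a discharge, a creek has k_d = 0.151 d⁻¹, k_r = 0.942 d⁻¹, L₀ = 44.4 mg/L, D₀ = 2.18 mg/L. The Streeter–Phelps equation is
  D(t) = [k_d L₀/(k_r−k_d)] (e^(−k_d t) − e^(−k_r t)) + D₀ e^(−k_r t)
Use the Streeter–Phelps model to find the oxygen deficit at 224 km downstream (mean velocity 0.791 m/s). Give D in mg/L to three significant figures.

Travel time t = x/v = 224 km / (0.791 m/s) = 224000 m / 0.791 m/s = 283200 s = 3.278 d.
k_d L₀/(k_r−k_d) = 0.151×44.4/(0.942−0.151) = 6.704/0.7910 = 8.476 mg/L.
e^(−k_d t) = e^(−0.151×3.278) = 0.6096; e^(−k_r t) = e^(−0.942×3.278) = 0.04562.
D = 8.476 × (0.6096 − 0.04562) + 2.18 × 0.04562 = 4.780 + 0.09944 = 4.880 mg/L.

D ≈ 4.88 mg/L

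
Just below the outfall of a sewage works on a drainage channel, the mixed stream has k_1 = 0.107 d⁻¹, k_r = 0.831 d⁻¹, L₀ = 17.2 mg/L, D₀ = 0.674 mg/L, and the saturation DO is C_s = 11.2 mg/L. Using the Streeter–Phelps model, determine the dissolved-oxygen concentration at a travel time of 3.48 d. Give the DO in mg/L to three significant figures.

k_1 L₀/(k_r−k_1) = 0.107×17.2/(0.831−0.107) = 1.840/0.7240 = 2.542 mg/L.
e^(−k_1 t) = e^(−0.107×3.480) = 0.6891; e^(−k_r t) = e^(−0.831×3.480) = 0.05547.
D = 2.542 × (0.6891 − 0.05547) + 0.674 × 0.05547 = 1.611 + 0.03739 = 1.648 mg/L.
DO = C_s − D = 11.2 − 1.648 = 9.552 mg/L.

DO ≈ 9.55 mg/L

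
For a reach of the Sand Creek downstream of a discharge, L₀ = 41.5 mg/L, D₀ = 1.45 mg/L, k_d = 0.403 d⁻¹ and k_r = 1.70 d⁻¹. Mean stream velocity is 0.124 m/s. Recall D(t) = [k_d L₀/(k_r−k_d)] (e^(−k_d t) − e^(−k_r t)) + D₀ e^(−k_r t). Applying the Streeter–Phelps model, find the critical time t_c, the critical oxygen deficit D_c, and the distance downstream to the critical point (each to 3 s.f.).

With k_r/k_d = 4.218 and 1 − D₀(k_r−k_d)/(k_d L₀) = 0.8876,
t_c = ln(4.218 × 0.8876) / (1.70 − 0.403) = ln(3.744) / 1.297 = 1.320/1.297 = 1.018 d.
L(t_c) = L₀ e^(−k_d t_c) = 41.5 × 0.6635 = 27.54 mg/L, and at the critical point k_r D_c = k_d L, so D_c = (0.403/1.70) × 27.54 = 6.528 mg/L.
x_c = v t_c = 0.124 m/s × 1.018 d × 86400 s/d = 10900 m ≈ 10.9 km.

t_c ≈ 1.02 d; D_c ≈ 6.53 mg/L; x_c ≈ 10.9 km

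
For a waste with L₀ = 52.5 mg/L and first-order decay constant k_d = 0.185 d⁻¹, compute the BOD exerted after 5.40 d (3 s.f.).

y ≈ 33.2 mg/L

y_t = L₀(1 − e^(−k_d t)) = 52.5 × (1 − e^(−0.185×5.40))
= 52.5 × (1 − 0.3682) = 52.5 × 0.6318 = 33.17 mg/L.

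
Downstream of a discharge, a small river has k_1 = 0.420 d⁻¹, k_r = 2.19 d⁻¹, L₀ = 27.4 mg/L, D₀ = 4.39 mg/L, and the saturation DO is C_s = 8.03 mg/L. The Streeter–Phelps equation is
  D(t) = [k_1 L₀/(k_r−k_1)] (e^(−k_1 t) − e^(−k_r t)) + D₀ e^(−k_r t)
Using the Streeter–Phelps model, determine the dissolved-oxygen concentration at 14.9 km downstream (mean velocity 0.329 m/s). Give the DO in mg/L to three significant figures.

Travel time t = x/v = 14.9 km / (0.329 m/s) = 14900 m / 0.329 m/s = 45290 s = 0.5242 d.
k_1 L₀/(k_r−k_1) = 0.420×27.4/(2.19−0.420) = 11.51/1.770 = 6.502 mg/L.
e^(−k_1 t) = e^(−0.420×0.5242) = 0.8024; e^(−k_r t) = e^(−2.19×0.5242) = 0.3173.
D = 6.502 × (0.8024 − 0.3173) + 4.39 × 0.3173 = 3.154 + 1.393 = 4.547 mg/L.
DO = C_s − D = 8.03 − 4.547 = 3.483 mg/L.

DO ≈ 3.48 mg/L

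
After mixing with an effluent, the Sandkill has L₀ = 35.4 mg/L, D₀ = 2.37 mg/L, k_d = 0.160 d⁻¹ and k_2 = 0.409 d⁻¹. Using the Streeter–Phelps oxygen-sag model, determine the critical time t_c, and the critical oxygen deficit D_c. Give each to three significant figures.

t_c ≈ 3.33 d; D_c ≈ 8.13 mg/L

t_c = [1/(k_2−k_d)] ln[(k_2/k_d)(1 − D₀(k_2−k_d)/(k_d L₀))]
= [1/(0.409−0.160)] ln[(0.409/0.160)(1 − 2.37×0.2490/(0.160×35.4))]
= (1/0.2490) ln[2.556 × 0.8958] = 4.016 × ln(2.290) = 4.016 × 0.8285 = 3.327 d.
L(t_c) = L₀ e^(−k_d t_c) = 35.4 × 0.5872 = 20.79 mg/L, and at the critical point k_2 D_c = k_d L, so D_c = (0.160/0.409) × 20.79 = 8.132 mg/L.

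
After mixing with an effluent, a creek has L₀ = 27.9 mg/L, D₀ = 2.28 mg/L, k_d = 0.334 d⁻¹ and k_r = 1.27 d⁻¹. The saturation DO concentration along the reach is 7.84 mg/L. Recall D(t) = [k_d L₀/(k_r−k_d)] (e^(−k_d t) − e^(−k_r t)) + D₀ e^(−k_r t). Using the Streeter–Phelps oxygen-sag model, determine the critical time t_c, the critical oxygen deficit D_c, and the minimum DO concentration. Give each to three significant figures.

t_c ≈ 1.15 d; D_c ≈ 5.00 mg/L; min DO ≈ 2.84 mg/L

At the critical point dD/dt = 0, so k_d L₀ e^(−k_d t) = k_r D. Substituting D(t) from the Streeter–Phelps equation and solving for t gives
t_c = ln[(k_r/k_d)(1 − D₀(k_r−k_d)/(k_d L₀))] / (k_r−k_d).
Here k_r−k_d = 0.9360 d⁻¹ and 1 − D₀(k_r−k_d)/(k_d L₀) = 1 − 2.28×0.9360/(0.334×27.9) = 0.7710, so
t_c = ln(3.802 × 0.7710) / 0.9360 = 1.076 / 0.9360 = 1.149 d.
L(t_c) = L₀ e^(−k_d t_c) = 27.9 × 0.6813 = 19.01 mg/L, and at the critical point k_r D_c = k_d L, so D_c = (0.334/1.27) × 19.01 = 4.999 mg/L.
Minimum DO = C_s − D_c = 7.84 − 4.999 = 2.841 mg/L.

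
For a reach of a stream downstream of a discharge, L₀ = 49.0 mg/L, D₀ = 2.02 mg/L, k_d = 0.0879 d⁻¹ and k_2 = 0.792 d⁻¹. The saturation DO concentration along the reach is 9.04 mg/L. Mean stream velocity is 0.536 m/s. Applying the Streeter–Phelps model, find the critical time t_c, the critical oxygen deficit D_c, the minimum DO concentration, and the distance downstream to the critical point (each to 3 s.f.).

t_c ≈ 2.55 d; D_c ≈ 4.35 mg/L; min DO ≈ 4.69 mg/L; x_c ≈ 118 km

At the critical point dD/dt = 0, so k_d L₀ e^(−k_d t) = k_2 D. Substituting D(t) from the Streeter–Phelps equation and solving for t gives
t_c = ln[(k_2/k_d)(1 − D₀(k_2−k_d)/(k_d L₀))] / (k_2−k_d).
Here k_2−k_d = 0.7041 d⁻¹ and 1 − D₀(k_2−k_d)/(k_d L₀) = 1 − 2.02×0.7041/(0.0879×49.0) = 0.6698, so
t_c = ln(9.010 × 0.6698) / 0.7041 = 1.798 / 0.7041 = 2.553 d.
L(t_c) = L₀ e^(−k_d t_c) = 49.0 × 0.7990 = 39.15 mg/L, and at the critical point k_2 D_c = k_d L, so D_c = (0.0879/0.792) × 39.15 = 4.345 mg/L.
Minimum DO = C_s − D_c = 9.04 − 4.345 = 4.695 mg/L.
x_c = v t_c = 0.536 m/s × 2.553 d × 86400 s/d = 118200 m ≈ 118 km.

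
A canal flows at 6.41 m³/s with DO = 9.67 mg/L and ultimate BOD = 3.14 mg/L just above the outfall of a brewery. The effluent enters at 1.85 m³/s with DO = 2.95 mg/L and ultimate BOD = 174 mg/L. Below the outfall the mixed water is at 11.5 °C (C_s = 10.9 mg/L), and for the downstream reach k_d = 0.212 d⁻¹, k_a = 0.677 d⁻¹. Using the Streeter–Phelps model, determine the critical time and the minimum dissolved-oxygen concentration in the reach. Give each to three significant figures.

Mixed DO = (6.41×9.67 + 1.85×2.95)/(6.41+1.85) = 67.44/8.260 = 8.165 mg/L.
Mixed L₀ = (6.41×3.14 + 1.85×174)/(8.260) = 342.0/8.260 = 41.41 mg/L.
Initial deficit D₀ = C_s − DO₀ = 10.9 − 8.165 = 2.735 mg/L.
t_c = (1/0.4650) ln[(0.677/0.212)(1 − 2.735×0.4650/(0.212×41.41))] = 2.151 × ln(2.731) = 2.160 d.
D_c = (0.212/0.677) × 41.41 × e^(−0.212×2.160) = 0.3131 × 41.41 × 0.6325 = 8.202 mg/L.
Minimum DO = 10.9 − 8.202 = 2.698 mg/L.

t_c ≈ 2.16 d; minimum DO ≈ 2.70 mg/L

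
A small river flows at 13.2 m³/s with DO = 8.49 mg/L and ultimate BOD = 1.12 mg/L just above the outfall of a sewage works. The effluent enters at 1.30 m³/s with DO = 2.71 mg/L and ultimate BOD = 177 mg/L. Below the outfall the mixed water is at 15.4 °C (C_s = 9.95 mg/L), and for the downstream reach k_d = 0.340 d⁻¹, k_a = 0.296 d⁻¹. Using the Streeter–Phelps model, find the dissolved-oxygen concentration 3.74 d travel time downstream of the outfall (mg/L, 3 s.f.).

DO ≈ 2.75 mg/L

Mixed DO = (13.2×8.49 + 1.30×2.71)/(13.2+1.30) = 115.6/14.50 = 7.972 mg/L.
Mixed L₀ = (13.2×1.12 + 1.30×177)/(14.50) = 244.9/14.50 = 16.89 mg/L.
Initial deficit D₀ = C_s − DO₀ = 9.95 − 7.972 = 1.978 mg/L.
D(3.74) = [0.340×16.89/(0.296−0.340)](e^(−0.340×3.74) − e^(−0.296×3.74)) + 1.978 e^(−0.296×3.74)
= -130.5 × (0.2804 − 0.3305) + 1.978 × 0.3305 = 7.199 mg/L.
DO = 9.95 − 7.199 = 2.751 mg/L.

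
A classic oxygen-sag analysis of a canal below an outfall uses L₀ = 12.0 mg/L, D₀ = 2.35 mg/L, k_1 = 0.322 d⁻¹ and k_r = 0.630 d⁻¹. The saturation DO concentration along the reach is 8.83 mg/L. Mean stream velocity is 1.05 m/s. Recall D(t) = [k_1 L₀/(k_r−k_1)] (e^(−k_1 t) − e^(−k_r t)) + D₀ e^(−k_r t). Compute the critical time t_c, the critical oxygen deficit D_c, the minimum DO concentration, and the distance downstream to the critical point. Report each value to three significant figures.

With k_r/k_1 = 1.957 and 1 − D₀(k_r−k_1)/(k_1 L₀) = 0.8127,
t_c = ln(1.957 × 0.8127) / (0.630 − 0.322) = ln(1.590) / 0.3080 = 0.4638/0.3080 = 1.506 d.
D_c = (k_1/k_r) L₀ e^(−k_1 t_c) = (0.322/0.630) × 12.0 × e^(−0.322×1.506) = 0.5111 × 12.0 × 0.6158 = 3.777 mg/L.
Minimum DO = C_s − D_c = 8.83 − 3.777 = 5.053 mg/L.
x_c = v t_c = 1.05 m/s × 1.506 d × 86400 s/d = 136600 m ≈ 137 km.

t_c ≈ 1.51 d; D_c ≈ 3.78 mg/L; min DO ≈ 5.05 mg/L; x_c ≈ 137 km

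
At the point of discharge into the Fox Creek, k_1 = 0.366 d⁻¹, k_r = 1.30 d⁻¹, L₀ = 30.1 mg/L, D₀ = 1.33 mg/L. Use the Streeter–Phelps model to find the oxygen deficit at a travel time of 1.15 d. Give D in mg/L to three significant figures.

k_1 L₀/(k_r−k_1) = 0.366×30.1/(1.30−0.366) = 11.02/0.9340 = 11.80 mg/L.
e^(−k_1 t) = e^(−0.366×1.150) = 0.6565; e^(−k_r t) = e^(−1.30×1.150) = 0.2242.
D = 11.80 × (0.6565 − 0.2242) + 1.33 × 0.2242 = 5.098 + 0.2983 = 5.396 mg/L.

D ≈ 5.40 mg/L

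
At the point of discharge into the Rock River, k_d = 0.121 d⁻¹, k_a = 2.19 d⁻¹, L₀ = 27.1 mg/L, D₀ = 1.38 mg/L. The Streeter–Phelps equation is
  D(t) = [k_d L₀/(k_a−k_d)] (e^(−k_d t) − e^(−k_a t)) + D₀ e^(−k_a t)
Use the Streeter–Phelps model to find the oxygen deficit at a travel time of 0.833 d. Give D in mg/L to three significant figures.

k_d L₀/(k_a−k_d) = 0.121×27.1/(2.19−0.121) = 3.279/2.069 = 1.585 mg/L.
e^(−k_d t) = e^(−0.121×0.8330) = 0.9041; e^(−k_a t) = e^(−2.19×0.8330) = 0.1613.
D = 1.585 × (0.9041 − 0.1613) + 1.38 × 0.1613 = 1.177 + 0.2226 = 1.400 mg/L.

D ≈ 1.40 mg/L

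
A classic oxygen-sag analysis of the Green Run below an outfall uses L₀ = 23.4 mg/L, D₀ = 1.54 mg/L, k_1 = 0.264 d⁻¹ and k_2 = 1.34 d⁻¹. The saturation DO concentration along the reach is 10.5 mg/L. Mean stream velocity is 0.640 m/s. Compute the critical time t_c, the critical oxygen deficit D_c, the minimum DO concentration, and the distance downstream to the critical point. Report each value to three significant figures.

t_c = [1/(k_2−k_1)] ln[(k_2/k_1)(1 − D₀(k_2−k_1)/(k_1 L₀))]
= [1/(1.34−0.264)] ln[(1.34/0.264)(1 − 1.54×1.076/(0.264×23.4))]
= (1/1.076) ln[5.076 × 0.7318] = 0.9294 × ln(3.714) = 0.9294 × 1.312 = 1.219 d.
D_c = (k_1/k_2) L₀ e^(−k_1 t_c) = (0.264/1.34) × 23.4 × e^(−0.264×1.219) = 0.1970 × 23.4 × 0.7247 = 3.341 mg/L.
Minimum DO = C_s − D_c = 10.5 − 3.341 = 7.159 mg/L.
x_c = v t_c = 0.640 m/s × 1.219 d × 86400 s/d = 67430 m ≈ 67.4 km.

t_c ≈ 1.22 d; D_c ≈ 3.34 mg/L; min DO ≈ 7.16 mg/L; x_c ≈ 67.4 km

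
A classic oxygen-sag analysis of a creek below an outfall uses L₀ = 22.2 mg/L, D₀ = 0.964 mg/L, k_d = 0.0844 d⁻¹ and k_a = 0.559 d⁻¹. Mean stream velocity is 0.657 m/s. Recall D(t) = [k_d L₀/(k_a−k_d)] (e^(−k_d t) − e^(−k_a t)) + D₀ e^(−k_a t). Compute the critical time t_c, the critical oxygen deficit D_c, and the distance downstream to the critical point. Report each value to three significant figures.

t_c ≈ 3.39 d; D_c ≈ 2.52 mg/L; x_c ≈ 193 km

With k_a/k_d = 6.623 and 1 − D₀(k_a−k_d)/(k_d L₀) = 0.7558,
t_c = ln(6.623 × 0.7558) / (0.559 − 0.0844) = ln(5.006) / 0.4746 = 1.611/0.4746 = 3.394 d.
L(t_c) = L₀ e^(−k_d t_c) = 22.2 × 0.7509 = 16.67 mg/L, and at the critical point k_a D_c = k_d L, so D_c = (0.0844/0.559) × 16.67 = 2.517 mg/L.
x_c = v t_c = 0.657 m/s × 3.394 d × 86400 s/d = 192600 m ≈ 193 km.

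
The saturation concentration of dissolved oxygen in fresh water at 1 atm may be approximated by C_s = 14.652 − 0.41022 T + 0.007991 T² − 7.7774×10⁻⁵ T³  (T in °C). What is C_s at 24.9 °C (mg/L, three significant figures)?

C_s ≈ 8.19 mg/L

C_s = 14.652 − 0.41022×24.9 + 0.007991×24.9² − 7.7774×10⁻⁵×24.9³ = 8.191 mg/L.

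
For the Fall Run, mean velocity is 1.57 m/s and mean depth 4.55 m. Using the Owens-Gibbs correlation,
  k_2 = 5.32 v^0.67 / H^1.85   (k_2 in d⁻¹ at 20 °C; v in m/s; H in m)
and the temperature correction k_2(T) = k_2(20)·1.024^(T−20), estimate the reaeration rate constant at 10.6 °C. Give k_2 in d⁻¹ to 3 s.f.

k_2(20) = 5.32 × 1.57^0.67 / 4.55^1.85 = 5.32 × 1.353 / 16.49 = 0.4364 d⁻¹.
k_2(10.6) = 0.4364 × 1.024^(10.6−20) = 0.4364 × 0.8002 = 0.3492 d⁻¹.

k_2 ≈ 0.349 d⁻¹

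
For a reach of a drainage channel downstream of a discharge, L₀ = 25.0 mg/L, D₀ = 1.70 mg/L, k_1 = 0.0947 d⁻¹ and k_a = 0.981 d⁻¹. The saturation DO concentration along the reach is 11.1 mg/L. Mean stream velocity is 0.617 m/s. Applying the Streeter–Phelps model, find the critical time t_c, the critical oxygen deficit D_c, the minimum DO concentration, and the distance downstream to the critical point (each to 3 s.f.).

t_c = [1/(k_a−k_1)] ln[(k_a/k_1)(1 − D₀(k_a−k_1)/(k_1 L₀))]
= [1/(0.981−0.0947)] ln[(0.981/0.0947)(1 − 1.70×0.8863/(0.0947×25.0))]
= (1/0.8863) ln[10.36 × 0.3636] = 1.128 × ln(3.766) = 1.128 × 1.326 = 1.496 d.
L(t_c) = L₀ e^(−k_1 t_c) = 25.0 × 0.8679 = 21.70 mg/L, and at the critical point k_a D_c = k_1 L, so D_c = (0.0947/0.981) × 21.70 = 2.095 mg/L.
Minimum DO = C_s − D_c = 11.1 − 2.095 = 9.005 mg/L.
x_c = v t_c = 0.617 m/s × 1.496 d × 86400 s/d = 79760 m ≈ 79.8 km.

t_c ≈ 1.50 d; D_c ≈ 2.09 mg/L; min DO ≈ 9.01 mg/L; x_c ≈ 79.8 km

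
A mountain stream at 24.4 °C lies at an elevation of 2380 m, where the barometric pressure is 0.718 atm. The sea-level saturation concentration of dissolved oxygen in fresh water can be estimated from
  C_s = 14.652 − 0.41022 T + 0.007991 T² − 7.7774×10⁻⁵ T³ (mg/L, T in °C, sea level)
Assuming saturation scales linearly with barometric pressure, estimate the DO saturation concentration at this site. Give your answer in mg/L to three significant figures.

C_s ≈ 5.94 mg/L

At sea level: C_s = 14.652 − 0.41022×24.4 + 0.007991×24.4² − 7.7774×10⁻⁵×24.4³ = 8.270 mg/L.
Pressure correction: C_s' = 8.270 × 0.718 = 5.938 mg/L.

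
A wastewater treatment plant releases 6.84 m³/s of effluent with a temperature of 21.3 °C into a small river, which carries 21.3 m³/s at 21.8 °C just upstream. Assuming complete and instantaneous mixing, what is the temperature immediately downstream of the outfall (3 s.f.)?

Flow-weighted mixing: C = (Q_r C_r + Q_w C_w)/(Q_r + Q_w)
= (21.3×21.8 + 6.84×21.3)/(21.3 + 6.84) = 610.0/28.14 = 21.68 °C.

21.7 °C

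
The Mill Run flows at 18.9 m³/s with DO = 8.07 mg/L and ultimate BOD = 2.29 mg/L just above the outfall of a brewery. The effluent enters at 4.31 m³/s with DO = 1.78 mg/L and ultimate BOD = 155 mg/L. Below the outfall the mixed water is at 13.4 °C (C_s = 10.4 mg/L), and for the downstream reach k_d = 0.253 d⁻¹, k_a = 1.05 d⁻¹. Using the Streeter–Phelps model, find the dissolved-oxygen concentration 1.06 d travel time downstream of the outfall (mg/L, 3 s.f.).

DO ≈ 5.01 mg/L

Mixed DO = (18.9×8.07 + 4.31×1.78)/(18.9+4.31) = 160.2/23.21 = 6.902 mg/L.
Mixed L₀ = (18.9×2.29 + 4.31×155)/(23.21) = 711.3/23.21 = 30.65 mg/L.
Initial deficit D₀ = C_s − DO₀ = 10.4 − 6.902 = 3.498 mg/L.
D(1.06) = [0.253×30.65/(1.05−0.253)](e^(−0.253×1.06) − e^(−1.05×1.06)) + 3.498 e^(−1.05×1.06)
= 9.729 × (0.7648 − 0.3286) + 3.498 × 0.3286 = 5.393 mg/L.
DO = 10.4 − 5.393 = 5.007 mg/L.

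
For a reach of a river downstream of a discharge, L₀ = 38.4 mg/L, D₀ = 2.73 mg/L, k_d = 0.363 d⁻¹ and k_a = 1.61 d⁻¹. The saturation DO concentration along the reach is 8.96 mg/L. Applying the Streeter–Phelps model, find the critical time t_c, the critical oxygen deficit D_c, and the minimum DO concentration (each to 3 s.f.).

t_c ≈ 0.970 d; D_c ≈ 6.09 mg/L; min DO ≈ 2.87 mg/L

t_c = [1/(k_a−k_d)] ln[(k_a/k_d)(1 − D₀(k_a−k_d)/(k_d L₀))]
= [1/(1.61−0.363)] ln[(1.61/0.363)(1 − 2.73×1.247/(0.363×38.4))]
= (1/1.247) ln[4.435 × 0.7558] = 0.8019 × ln(3.352) = 0.8019 × 1.210 = 0.9700 d.
L(t_c) = L₀ e^(−k_d t_c) = 38.4 × 0.7032 = 27.00 mg/L, and at the critical point k_a D_c = k_d L, so D_c = (0.363/1.61) × 27.00 = 6.088 mg/L.
Minimum DO = C_s − D_c = 8.96 − 6.088 = 2.872 mg/L.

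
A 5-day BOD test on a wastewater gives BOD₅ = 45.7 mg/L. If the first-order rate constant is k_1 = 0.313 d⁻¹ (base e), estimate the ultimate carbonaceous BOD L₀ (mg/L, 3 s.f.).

BOD₅ = L₀(1 − e^(−5k_1)) ⇒ L₀ = BOD₅ / (1 − e^(−5×0.313))
= 45.7 / (1 − 0.2091) = 45.7 / 0.7909 = 57.78 mg/L.

L₀ ≈ 57.8 mg/L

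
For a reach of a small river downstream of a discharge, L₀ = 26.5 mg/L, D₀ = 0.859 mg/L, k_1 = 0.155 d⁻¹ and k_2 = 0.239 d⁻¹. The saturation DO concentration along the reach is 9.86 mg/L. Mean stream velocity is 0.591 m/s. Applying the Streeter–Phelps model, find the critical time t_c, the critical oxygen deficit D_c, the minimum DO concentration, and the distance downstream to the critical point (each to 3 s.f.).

t_c ≈ 4.94 d; D_c ≈ 7.99 mg/L; min DO ≈ 1.87 mg/L; x_c ≈ 252 km

t_c = [1/(k_2−k_1)] ln[(k_2/k_1)(1 − D₀(k_2−k_1)/(k_1 L₀))]
= [1/(0.239−0.155)] ln[(0.239/0.155)(1 − 0.859×0.08400/(0.155×26.5))]
= (1/0.08400) ln[1.542 × 0.9824] = 11.90 × ln(1.515) = 11.90 × 0.4153 = 4.944 d.
L(t_c) = L₀ e^(−k_1 t_c) = 26.5 × 0.4647 = 12.31 mg/L, and at the critical point k_2 D_c = k_1 L, so D_c = (0.155/0.239) × 12.31 = 7.986 mg/L.
Minimum DO = C_s − D_c = 9.86 − 7.986 = 1.874 mg/L.
x_c = v t_c = 0.591 m/s × 4.944 d × 86400 s/d = 252500 m ≈ 252 km.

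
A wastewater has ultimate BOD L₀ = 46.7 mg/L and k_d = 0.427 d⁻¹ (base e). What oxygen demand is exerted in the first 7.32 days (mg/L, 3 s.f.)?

y ≈ 44.6 mg/L

y_t = L₀(1 − e^(−k_d t)) = 46.7 × (1 − e^(−0.427×7.32))
= 46.7 × (1 − 0.04391) = 46.7 × 0.9561 = 44.65 mg/L.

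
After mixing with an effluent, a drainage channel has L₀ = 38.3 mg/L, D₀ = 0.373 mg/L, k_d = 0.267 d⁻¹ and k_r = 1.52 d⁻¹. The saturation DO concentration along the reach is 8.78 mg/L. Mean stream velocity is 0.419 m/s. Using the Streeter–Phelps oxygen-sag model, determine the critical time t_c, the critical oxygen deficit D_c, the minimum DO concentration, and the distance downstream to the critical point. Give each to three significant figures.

With k_r/k_d = 5.693 and 1 − D₀(k_r−k_d)/(k_d L₀) = 0.9543,
t_c = ln(5.693 × 0.9543) / (1.52 − 0.267) = ln(5.433) / 1.253 = 1.692/1.253 = 1.351 d.
L(t_c) = L₀ e^(−k_d t_c) = 38.3 × 0.6972 = 26.70 mg/L, and at the critical point k_r D_c = k_d L, so D_c = (0.267/1.52) × 26.70 = 4.691 mg/L.
Minimum DO = C_s − D_c = 8.78 − 4.691 = 4.089 mg/L.
x_c = v t_c = 0.419 m/s × 1.351 d × 86400 s/d = 48900 m ≈ 48.9 km.

t_c ≈ 1.35 d; D_c ≈ 4.69 mg/L; min DO ≈ 4.09 mg/L; x_c ≈ 48.9 km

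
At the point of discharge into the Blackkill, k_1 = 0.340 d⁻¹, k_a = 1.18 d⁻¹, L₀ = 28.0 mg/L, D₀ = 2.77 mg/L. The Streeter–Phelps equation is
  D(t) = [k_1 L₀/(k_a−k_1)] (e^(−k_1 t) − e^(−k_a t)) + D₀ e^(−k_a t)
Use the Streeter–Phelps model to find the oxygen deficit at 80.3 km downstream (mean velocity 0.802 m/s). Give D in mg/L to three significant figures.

D ≈ 5.46 mg/L

Travel time t = x/v = 80.3 km / (0.802 m/s) = 80300 m / 0.802 m/s = 100100 s = 1.159 d.
k_1 L₀/(k_a−k_1) = 0.340×28.0/(1.18−0.340) = 9.520/0.8400 = 11.33 mg/L.
e^(−k_1 t) = e^(−0.340×1.159) = 0.6743; e^(−k_a t) = e^(−1.18×1.159) = 0.2548.
D = 11.33 × (0.6743 − 0.2548) + 2.77 × 0.2548 = 4.755 + 0.7057 = 5.461 mg/L.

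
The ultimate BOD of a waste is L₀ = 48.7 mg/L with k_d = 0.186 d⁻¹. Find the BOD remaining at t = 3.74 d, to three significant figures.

L ≈ 24.3 mg/L

L_t = L₀ e^(−k_d t) = 48.7 × e^(−0.186×3.74) = 48.7 × 0.4988 = 24.29 mg/L.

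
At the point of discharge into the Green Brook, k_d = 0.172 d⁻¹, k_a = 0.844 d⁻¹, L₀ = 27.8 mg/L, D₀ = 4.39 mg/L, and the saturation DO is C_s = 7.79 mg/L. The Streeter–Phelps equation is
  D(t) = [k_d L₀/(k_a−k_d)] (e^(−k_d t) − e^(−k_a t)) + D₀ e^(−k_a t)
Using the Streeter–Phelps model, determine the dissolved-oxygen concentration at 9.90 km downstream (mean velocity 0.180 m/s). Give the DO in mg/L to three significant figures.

DO ≈ 3.01 mg/L

Travel time t = x/v = 9.90 km / (0.180 m/s) = 9900 m / 0.180 m/s = 55000 s = 0.6366 d.
k_d L₀/(k_a−k_d) = 0.172×27.8/(0.844−0.172) = 4.782/0.6720 = 7.115 mg/L.
e^(−k_d t) = e^(−0.172×0.6366) = 0.8963; e^(−k_a t) = e^(−0.844×0.6366) = 0.5843.
D = 7.115 × (0.8963 − 0.5843) + 4.39 × 0.5843 = 2.220 + 2.565 = 4.785 mg/L.
DO = C_s − D = 7.79 − 4.785 = 3.005 mg/L.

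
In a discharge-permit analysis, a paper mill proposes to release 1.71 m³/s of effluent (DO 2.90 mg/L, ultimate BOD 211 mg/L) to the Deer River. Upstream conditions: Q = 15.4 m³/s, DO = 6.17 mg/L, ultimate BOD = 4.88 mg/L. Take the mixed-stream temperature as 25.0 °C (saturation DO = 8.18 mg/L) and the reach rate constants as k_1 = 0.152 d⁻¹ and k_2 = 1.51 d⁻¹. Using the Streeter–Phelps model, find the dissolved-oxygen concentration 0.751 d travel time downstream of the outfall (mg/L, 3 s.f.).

DO ≈ 5.80 mg/L

Mixed DO = (15.4×6.17 + 1.71×2.90)/(15.4+1.71) = 99.98/17.11 = 5.843 mg/L.
Mixed L₀ = (15.4×4.88 + 1.71×211)/(17.11) = 436.0/17.11 = 25.48 mg/L.
Initial deficit D₀ = C_s − DO₀ = 8.18 − 5.843 = 2.337 mg/L.
D(0.751) = [0.152×25.48/(1.51−0.152)](e^(−0.152×0.751) − e^(−1.51×0.751)) + 2.337 e^(−1.51×0.751)
= 2.852 × (0.8921 − 0.3217) + 2.337 × 0.3217 = 2.379 mg/L.
DO = 8.18 − 2.379 = 5.801 mg/L.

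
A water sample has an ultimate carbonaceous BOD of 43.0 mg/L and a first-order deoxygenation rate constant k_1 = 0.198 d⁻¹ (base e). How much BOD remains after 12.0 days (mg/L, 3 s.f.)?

L ≈ 4.00 mg/L

L_t = L₀ e^(−k_1 t) = 43.0 × e^(−0.198×12.0) = 43.0 × 0.09292 = 3.996 mg/L.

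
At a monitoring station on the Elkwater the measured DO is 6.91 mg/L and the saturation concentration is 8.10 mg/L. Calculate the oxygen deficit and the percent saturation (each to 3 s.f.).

D = C_s − C = 8.10 − 6.91 = 1.19 mg/L.
% saturation = 6.91/8.10 × 100 = 85.3 %.

D ≈ 1.19 mg/L; 85.3 % saturation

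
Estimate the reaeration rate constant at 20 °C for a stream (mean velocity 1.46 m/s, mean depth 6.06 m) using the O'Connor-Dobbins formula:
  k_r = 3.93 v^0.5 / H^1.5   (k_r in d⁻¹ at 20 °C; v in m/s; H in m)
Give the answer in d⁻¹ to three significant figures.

k_r = 3.93 × 1.46^0.5 / 6.06^1.5 = 3.93 × 1.208 / 14.92 = 0.3183 d⁻¹.

k_r ≈ 0.318 d⁻¹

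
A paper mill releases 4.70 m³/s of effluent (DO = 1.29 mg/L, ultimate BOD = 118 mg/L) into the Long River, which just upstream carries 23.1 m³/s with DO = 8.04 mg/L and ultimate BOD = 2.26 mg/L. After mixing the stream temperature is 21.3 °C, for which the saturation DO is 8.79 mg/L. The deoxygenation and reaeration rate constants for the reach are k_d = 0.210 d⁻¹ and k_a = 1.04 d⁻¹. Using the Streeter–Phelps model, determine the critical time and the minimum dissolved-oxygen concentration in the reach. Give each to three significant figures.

t_c ≈ 1.42 d; minimum DO ≈ 5.52 mg/L

Mixed DO = (23.1×8.04 + 4.70×1.29)/(23.1+4.70) = 191.8/27.80 = 6.899 mg/L.
Mixed L₀ = (23.1×2.26 + 4.70×118)/(27.80) = 606.8/27.80 = 21.83 mg/L.
Initial deficit D₀ = C_s − DO₀ = 8.79 − 6.899 = 1.891 mg/L.
t_c = (1/0.8300) ln[(1.04/0.210)(1 − 1.891×0.8300/(0.210×21.83))] = 1.205 × ln(3.256) = 1.422 d.
D_c = (0.210/1.04) × 21.83 × e^(−0.210×1.422) = 0.2019 × 21.83 × 0.7418 = 3.269 mg/L.
Minimum DO = 8.79 − 3.269 = 5.521 mg/L.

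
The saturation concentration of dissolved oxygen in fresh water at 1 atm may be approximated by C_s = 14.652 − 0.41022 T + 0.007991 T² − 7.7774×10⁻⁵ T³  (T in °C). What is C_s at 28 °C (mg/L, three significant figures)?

C_s = 14.652 − 0.41022×28 + 0.007991×28² − 7.7774×10⁻⁵×28³ = 7.723 mg/L.

C_s ≈ 7.72 mg/L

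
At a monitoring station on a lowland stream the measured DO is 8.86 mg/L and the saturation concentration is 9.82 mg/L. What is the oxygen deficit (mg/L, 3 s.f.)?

D = C_s − C = 9.82 − 8.86 = 0.960 mg/L.

D ≈ 0.960 mg/L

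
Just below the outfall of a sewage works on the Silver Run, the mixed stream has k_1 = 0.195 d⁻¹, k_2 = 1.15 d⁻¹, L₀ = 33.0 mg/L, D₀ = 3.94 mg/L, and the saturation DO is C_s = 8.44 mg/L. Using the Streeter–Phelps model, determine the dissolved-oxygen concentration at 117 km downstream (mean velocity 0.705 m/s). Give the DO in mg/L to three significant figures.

Travel time t = x/v = 117 km / (0.705 m/s) = 117000 m / 0.705 m/s = 166000 s = 1.921 d.
k_1 L₀/(k_2−k_1) = 0.195×33.0/(1.15−0.195) = 6.435/0.9550 = 6.738 mg/L.
e^(−k_1 t) = e^(−0.195×1.921) = 0.6876; e^(−k_2 t) = e^(−1.15×1.921) = 0.1098.
D = 6.738 × (0.6876 − 0.1098) + 3.94 × 0.1098 = 3.893 + 0.4327 = 4.326 mg/L.
DO = C_s − D = 8.44 − 4.326 = 4.114 mg/L.

DO ≈ 4.11 mg/L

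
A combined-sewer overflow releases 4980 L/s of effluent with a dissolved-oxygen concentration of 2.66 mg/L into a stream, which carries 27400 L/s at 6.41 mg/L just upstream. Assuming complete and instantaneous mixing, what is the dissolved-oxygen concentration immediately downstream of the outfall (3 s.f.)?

Flow-weighted mixing: C = (Q_r C_r + Q_w C_w)/(Q_r + Q_w)
= (27400×6.41 + 4980×2.66)/(27400 + 4980) = 188900/32380 = 5.833 mg/L.

5.83 mg/L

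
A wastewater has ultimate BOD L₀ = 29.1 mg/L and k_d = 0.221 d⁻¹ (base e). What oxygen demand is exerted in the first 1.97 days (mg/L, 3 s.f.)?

y_t = L₀(1 − e^(−k_d t)) = 29.1 × (1 − e^(−0.221×1.97))
= 29.1 × (1 − 0.6470) = 29.1 × 0.3530 = 10.27 mg/L.

y ≈ 10.3 mg/L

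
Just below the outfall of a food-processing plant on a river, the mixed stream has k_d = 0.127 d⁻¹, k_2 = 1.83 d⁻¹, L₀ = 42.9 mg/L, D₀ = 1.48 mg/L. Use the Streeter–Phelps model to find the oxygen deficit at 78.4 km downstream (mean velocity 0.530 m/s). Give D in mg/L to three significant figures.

D ≈ 2.50 mg/L

Travel time t = x/v = 78.4 km / (0.530 m/s) = 78400 m / 0.530 m/s = 147900 s = 1.712 d.
k_d L₀/(k_2−k_d) = 0.127×42.9/(1.83−0.127) = 5.448/1.703 = 3.199 mg/L.
e^(−k_d t) = e^(−0.127×1.712) = 0.8046; e^(−k_2 t) = e^(−1.83×1.712) = 0.04358.
D = 3.199 × (0.8046 − 0.04358) + 1.48 × 0.04358 = 2.435 + 0.06450 = 2.499 mg/L.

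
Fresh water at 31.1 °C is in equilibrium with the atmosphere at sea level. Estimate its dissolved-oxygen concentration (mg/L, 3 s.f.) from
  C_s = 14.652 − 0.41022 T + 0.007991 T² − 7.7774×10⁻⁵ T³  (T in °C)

C_s ≈ 7.28 mg/L

C_s = 14.652 − 0.41022×31.1 + 0.007991×31.1² − 7.7774×10⁻⁵×31.1³ = 7.284 mg/L.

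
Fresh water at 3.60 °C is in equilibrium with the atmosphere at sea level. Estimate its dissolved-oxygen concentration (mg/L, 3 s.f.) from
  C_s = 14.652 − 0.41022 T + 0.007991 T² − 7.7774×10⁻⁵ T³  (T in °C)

C_s ≈ 13.3 mg/L

C_s = 14.652 − 0.41022×3.60 + 0.007991×3.60² − 7.7774×10⁻⁵×3.60³ = 13.28 mg/L.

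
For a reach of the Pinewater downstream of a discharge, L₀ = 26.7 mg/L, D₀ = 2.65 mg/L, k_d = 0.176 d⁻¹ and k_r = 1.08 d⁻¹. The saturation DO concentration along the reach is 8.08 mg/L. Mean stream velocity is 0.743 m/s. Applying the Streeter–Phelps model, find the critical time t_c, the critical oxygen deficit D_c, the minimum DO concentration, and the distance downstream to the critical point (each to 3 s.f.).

t_c ≈ 1.22 d; D_c ≈ 3.51 mg/L; min DO ≈ 4.57 mg/L; x_c ≈ 78.2 km

At the critical point dD/dt = 0, so k_d L₀ e^(−k_d t) = k_r D. Substituting D(t) from the Streeter–Phelps equation and solving for t gives
t_c = ln[(k_r/k_d)(1 − D₀(k_r−k_d)/(k_d L₀))] / (k_r−k_d).
Here k_r−k_d = 0.9040 d⁻¹ and 1 − D₀(k_r−k_d)/(k_d L₀) = 1 − 2.65×0.9040/(0.176×26.7) = 0.4902, so
t_c = ln(6.136 × 0.4902) / 0.9040 = 1.101 / 0.9040 = 1.218 d.
D_c = (k_d/k_r) L₀ e^(−k_d t_c) = (0.176/1.08) × 26.7 × e^(−0.176×1.218) = 0.1630 × 26.7 × 0.8070 = 3.511 mg/L.
Minimum DO = C_s − D_c = 8.08 − 3.511 = 4.569 mg/L.
x_c = v t_c = 0.743 m/s × 1.218 d × 86400 s/d = 78210 m ≈ 78.2 km.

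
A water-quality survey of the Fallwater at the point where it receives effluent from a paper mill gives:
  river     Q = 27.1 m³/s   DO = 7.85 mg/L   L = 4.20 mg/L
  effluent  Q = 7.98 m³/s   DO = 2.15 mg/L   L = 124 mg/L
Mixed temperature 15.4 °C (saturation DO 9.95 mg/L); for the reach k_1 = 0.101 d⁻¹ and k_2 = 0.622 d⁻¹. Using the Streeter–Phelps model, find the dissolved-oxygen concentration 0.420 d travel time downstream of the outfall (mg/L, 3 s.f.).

Mixed DO = (27.1×7.85 + 7.98×2.15)/(27.1+7.98) = 229.9/35.08 = 6.553 mg/L.
Mixed L₀ = (27.1×4.20 + 7.98×124)/(35.08) = 1103/35.08 = 31.45 mg/L.
Initial deficit D₀ = C_s − DO₀ = 9.95 − 6.553 = 3.397 mg/L.
D(0.420) = [0.101×31.45/(0.622−0.101)](e^(−0.101×0.420) − e^(−0.622×0.420)) + 3.397 e^(−0.622×0.420)
= 6.097 × (0.9585 − 0.7701) + 3.397 × 0.7701 = 3.764 mg/L.
DO = 9.95 − 3.764 = 6.186 mg/L.

DO ≈ 6.19 mg/L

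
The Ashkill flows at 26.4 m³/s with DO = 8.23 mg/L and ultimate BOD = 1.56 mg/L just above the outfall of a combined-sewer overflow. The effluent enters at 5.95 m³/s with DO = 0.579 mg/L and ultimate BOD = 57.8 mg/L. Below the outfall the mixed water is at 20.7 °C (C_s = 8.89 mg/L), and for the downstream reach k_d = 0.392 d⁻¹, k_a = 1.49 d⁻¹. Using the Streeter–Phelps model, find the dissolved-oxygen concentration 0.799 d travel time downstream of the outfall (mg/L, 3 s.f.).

DO ≈ 6.45 mg/L

Mixed DO = (26.4×8.23 + 5.95×0.579)/(26.4+5.95) = 220.7/32.35 = 6.823 mg/L.
Mixed L₀ = (26.4×1.56 + 5.95×57.8)/(32.35) = 385.1/32.35 = 11.90 mg/L.
Initial deficit D₀ = C_s − DO₀ = 8.89 − 6.823 = 2.067 mg/L.
D(0.799) = [0.392×11.90/(1.49−0.392)](e^(−0.392×0.799) − e^(−1.49×0.799)) + 2.067 e^(−1.49×0.799)
= 4.250 × (0.7311 − 0.3041) + 2.067 × 0.3041 = 2.443 mg/L.
DO = 8.89 − 2.443 = 6.447 mg/L.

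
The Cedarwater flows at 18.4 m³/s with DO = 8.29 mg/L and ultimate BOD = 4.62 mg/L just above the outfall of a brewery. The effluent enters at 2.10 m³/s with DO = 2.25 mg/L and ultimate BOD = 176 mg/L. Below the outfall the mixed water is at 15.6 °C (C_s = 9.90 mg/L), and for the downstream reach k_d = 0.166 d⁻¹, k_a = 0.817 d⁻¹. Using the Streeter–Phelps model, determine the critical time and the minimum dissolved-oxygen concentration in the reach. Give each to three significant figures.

Mixed DO = (18.4×8.29 + 2.10×2.25)/(18.4+2.10) = 157.3/20.50 = 7.671 mg/L.
Mixed L₀ = (18.4×4.62 + 2.10×176)/(20.50) = 454.6/20.50 = 22.18 mg/L.
Initial deficit D₀ = C_s − DO₀ = 9.90 − 7.671 = 2.229 mg/L.
t_c = (1/0.6510) ln[(0.817/0.166)(1 − 2.229×0.6510/(0.166×22.18))] = 1.536 × ln(2.982) = 1.678 d.
D_c = (0.166/0.817) × 22.18 × e^(−0.166×1.678) = 0.2032 × 22.18 × 0.7568 = 3.410 mg/L.
Minimum DO = 9.90 − 3.410 = 6.490 mg/L.

t_c ≈ 1.68 d; minimum DO ≈ 6.49 mg/L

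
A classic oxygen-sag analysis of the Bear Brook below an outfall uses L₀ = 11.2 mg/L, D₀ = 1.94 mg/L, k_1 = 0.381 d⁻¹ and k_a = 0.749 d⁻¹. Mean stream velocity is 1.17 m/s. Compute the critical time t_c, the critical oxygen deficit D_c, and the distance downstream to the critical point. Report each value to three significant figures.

t_c ≈ 1.34 d; D_c ≈ 3.42 mg/L; x_c ≈ 135 km

With k_a/k_1 = 1.966 and 1 − D₀(k_a−k_1)/(k_1 L₀) = 0.8327,
t_c = ln(1.966 × 0.8327) / (0.749 − 0.381) = ln(1.637) / 0.3680 = 0.4929/0.3680 = 1.339 d.
D_c = (k_1/k_a) L₀ e^(−k_1 t_c) = (0.381/0.749) × 11.2 × e^(−0.381×1.339) = 0.5087 × 11.2 × 0.6003 = 3.420 mg/L.
x_c = v t_c = 1.17 m/s × 1.339 d × 86400 s/d = 135400 m ≈ 135 km.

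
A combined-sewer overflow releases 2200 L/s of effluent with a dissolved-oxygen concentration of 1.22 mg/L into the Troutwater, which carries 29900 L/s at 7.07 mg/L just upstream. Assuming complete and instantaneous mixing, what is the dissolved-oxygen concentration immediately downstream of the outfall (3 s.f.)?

Flow-weighted mixing: C = (Q_r C_r + Q_w C_w)/(Q_r + Q_w)
= (29900×7.07 + 2200×1.22)/(29900 + 2200) = 214100/32100 = 6.669 mg/L.

6.67 mg/L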